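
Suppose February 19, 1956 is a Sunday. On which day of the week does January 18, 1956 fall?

Wednesday

Count forward from the earlier date (January 18, 1956) to the later (February 19, 1956):
January 1956: 31 − 18 = 13 days remain.
February 1–19, 1956: 19 days (1956 is a leap year).
Total: 13 + 19 = 32 days.
32 mod 7 = 4, so 4 days before Sunday is Wednesday.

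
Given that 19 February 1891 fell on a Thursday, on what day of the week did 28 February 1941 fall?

Friday

From February 19, 1891 to February 19, 1941: 50 years, of which 12 contain a Feb 29 — 38×365 + 12×366 = 18262 days.
(1900 is not a leap year (divisible by 100 but not 400).)
Within February 1941: 28 − 19 = 9 days.
Total: 18271 days.
18271 mod 7 = 1, so 1 day after Thursday is Friday.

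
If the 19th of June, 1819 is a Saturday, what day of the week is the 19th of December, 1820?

June 1819: 30 − 19 = 11 days remain.
Then 17 full months totalling 519 days.
December 1–19, 1820: 19 days.
Total: 11 + 519 + 19 = 549 days.
549 mod 7 = 3, so 3 days after Saturday is Tuesday.

Tuesday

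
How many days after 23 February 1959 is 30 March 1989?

From February 23, 1959 to February 23, 1989: 30 years, of which 8 contain a Feb 29 — 22×365 + 8×366 = 10958 days.
February 1989: 28 − 23 = 5 days remain (1989 is not a leap year, so February has 28 days).
March 1–30, 1989: 30 days.
Residual: 35 days.
Total: 10993 days.

10993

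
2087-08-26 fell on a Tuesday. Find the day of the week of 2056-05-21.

Sunday

Count forward from the earlier date (May 21, 2056) to the later (August 26, 2087):
From May 21, 2056 to May 21, 2087: 31 years, of which 7 contain a Feb 29 — 24×365 + 7×366 = 11322 days.
May 2087: 31 − 21 = 10 days remain.
Then June (30), July (31): 30 + 31 = 61 days.
August 1–26, 2087: 26 days.
Residual: 97 days.
Total: 11419 days.
11419 mod 7 = 2, so 2 days before Tuesday is Sunday.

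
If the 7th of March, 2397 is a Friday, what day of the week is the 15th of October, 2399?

March 7, 2397 → March 7, 2398: 365 days.
March 7, 2398 → March 7, 2399: 365 days.
March 2399: 31 − 7 = 24 days remain.
Then April (30), May (31), June (30), July (31), August (31), September (30): 30 + 31 + 30 + 31 + 31 + 30 = 183 days.
October 1–15, 2399: 15 days.
Residual: 222 days.
Total: 952 days.
952 is a multiple of 7, so the 15th of October, 2399 falls on the same weekday: Friday.

Friday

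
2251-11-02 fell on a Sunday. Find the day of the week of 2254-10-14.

Saturday

Day-of-year of November 2, 2251: 306.
Day-of-year of October 14, 2254: 287.
2251 has 365 days, so 365 − 306 = 59 days remain in 2251.
Full years: 2252: 366; 2253: 365. Sum = 731.
Total: 59 + 731 + 287 = 1077 days.
1077 mod 7 = 6, so 6 days after Sunday is Saturday.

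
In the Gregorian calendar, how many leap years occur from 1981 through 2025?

Years divisible by 4 in [1981, 2025]: 1984, 1988, 1992, 1996, 2000, 2004, 2008, 2012, 2016, 2020, 2024.
2000 is divisible by 400, so still leap.
No century exceptions apply. Count: 11.

11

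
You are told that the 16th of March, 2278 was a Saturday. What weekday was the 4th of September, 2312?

Day-of-year of March 16, 2278: 75.
Day-of-year of September 4, 2312: 248.
2278 has 365 days, so 365 − 75 = 290 days remain in 2278.
Full years 2279–2311: 26 common + 7 leap = 26×365 + 7×366 = 12052 days.
Total: 290 + 12052 + 248 = 12590 days.
12590 mod 7 = 4, so 4 days after Saturday is Wednesday.

Wednesday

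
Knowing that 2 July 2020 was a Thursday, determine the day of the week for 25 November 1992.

Wednesday

Count forward from the earlier date (November 25, 1992) to the later (July 2, 2020):
Day-of-year of November 25, 1992: 330.
Day-of-year of July 2, 2020: 184.
1992 has 366 days, so 366 − 330 = 36 days remain in 1992.
Full years 1993–2019: 21 common + 6 leap = 21×365 + 6×366 = 9861 days.
Total: 36 + 9861 + 184 = 10081 days.
10081 mod 7 = 1, so 1 day before Thursday is Wednesday.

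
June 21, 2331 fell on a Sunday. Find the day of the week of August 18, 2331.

Tuesday

June 2331: 30 − 21 = 9 days remain.
Then July (31): 31 days.
August 1–18, 2331: 18 days.
Total: 9 + 31 + 18 = 58 days.
58 mod 7 = 2, so 2 days after Sunday is Tuesday.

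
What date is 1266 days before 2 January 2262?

16 July 2258

Count 1266 days before January 2, 2262:
Day-of-year of July 16, 2258: 197.
Day-of-year of January 2, 2262: 2.
2258 has 365 days, so 365 − 197 = 168 days remain in 2258.
Full years: 2259: 365; 2260: 366; 2261: 365. Sum = 1096.
Total: 168 + 1096 + 2 = 1266 days.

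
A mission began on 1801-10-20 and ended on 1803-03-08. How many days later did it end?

Day-of-year of October 20, 1801: 293.
Day-of-year of March 8, 1803: 67.
1801 has 365 days, so 365 − 293 = 72 days remain in 1801.
Full years: 1802: 365. Sum = 365.
Total: 72 + 365 + 67 = 504 days.

504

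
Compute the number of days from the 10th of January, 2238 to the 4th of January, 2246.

From January 10, 2238 to January 10, 2245: 7 years, of which 2 contain a Feb 29 — 5×365 + 2×366 = 2557 days.
January 2245: 31 − 10 = 21 days remain.
Then 11 full months totalling 334 days.
January 1–4, 2246: 4 days.
Residual: 359 days.
Total: 2916 days.

2916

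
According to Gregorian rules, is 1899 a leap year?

1899 is not a leap year.

No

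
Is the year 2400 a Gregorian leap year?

Yes

2400 is a leap year (divisible by 400).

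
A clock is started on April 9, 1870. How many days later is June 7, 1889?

6999

Day-of-year of April 9, 1870: 99.
Day-of-year of June 7, 1889: 158.
1870 has 365 days, so 365 − 99 = 266 days remain in 1870.
Full years 1871–1888: 13 common + 5 leap = 13×365 + 5×366 = 6575 days.
Total: 266 + 6575 + 158 = 6999 days.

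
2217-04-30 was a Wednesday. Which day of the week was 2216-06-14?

Friday

Count forward from the earlier date (June 14, 2216) to the later (April 30, 2217):
June 2216: 30 − 14 = 16 days remain.
Then 9 full months totalling 274 days.
April 1–30, 2217: 30 days.
Total: 16 + 274 + 30 = 320 days.
320 mod 7 = 5, so 5 days before Wednesday is Friday.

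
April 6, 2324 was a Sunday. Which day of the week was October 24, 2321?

Count forward from the earlier date (October 24, 2321) to the later (April 6, 2324):
October 24, 2321 → October 24, 2322: 365 days.
October 24, 2322 → October 24, 2323: 365 days.
October 2323: 31 − 24 = 7 days remain.
Then November (30), December (31), January (31), February 2324 (29), March (31): 30 + 31 + 31 + 29 + 31 = 152 days.
April 1–6, 2324: 6 days.
Residual: 165 days.
Total: 895 days.
895 mod 7 = 6, so 6 days before Sunday is Monday.

Monday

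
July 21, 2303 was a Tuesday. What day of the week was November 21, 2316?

Tuesday

Day-of-year of July 21, 2303: 202.
Day-of-year of November 21, 2316: 326.
2303 has 365 days, so 365 − 202 = 163 days remain in 2303.
Full years 2304–2315: 9 common + 3 leap = 9×365 + 3×366 = 4383 days.
Total: 163 + 4383 + 326 = 4872 days.
4872 is a multiple of 7, so November 21, 2316 falls on the same weekday: Tuesday.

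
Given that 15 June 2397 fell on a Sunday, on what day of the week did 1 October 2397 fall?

Wednesday

June 2397: 30 − 15 = 15 days remain.
Then July (31), August (31), September (30): 31 + 31 + 30 = 92 days.
October 1, 2397: 1 day.
Total: 15 + 92 + 1 = 108 days.
108 mod 7 = 3, so 3 days after Sunday is Wednesday.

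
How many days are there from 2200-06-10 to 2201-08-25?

June 10, 2200 → June 10, 2201: 365 days.
June 2201: 30 − 10 = 20 days remain.
Then July (31): 31 days.
August 1–25, 2201: 25 days.
Residual: 76 days.
Total: 441 days.

441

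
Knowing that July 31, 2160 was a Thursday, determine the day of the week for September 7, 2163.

Wednesday

Day-of-year of July 31, 2160: 213.
Day-of-year of September 7, 2163: 250.
2160 has 366 days, so 366 − 213 = 153 days remain in 2160.
Full years: 2161: 365; 2162: 365. Sum = 730.
Total: 153 + 730 + 250 = 1133 days.
1133 mod 7 = 6, so 6 days after Thursday is Wednesday.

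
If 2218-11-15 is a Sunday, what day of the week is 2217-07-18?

Friday

Count forward from the earlier date (July 18, 2217) to the later (November 15, 2218):
July 2217: 31 − 18 = 13 days remain.
Then 15 full months totalling 457 days.
November 1–15, 2218: 15 days.
Total: 13 + 457 + 15 = 485 days.
485 mod 7 = 2, so 2 days before Sunday is Friday.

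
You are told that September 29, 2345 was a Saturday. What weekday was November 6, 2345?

September 2345: 30 − 29 = 1 day remains.
Then October (31): 31 days.
November 1–6, 2345: 6 days.
Total: 1 + 31 + 6 = 38 days.
38 mod 7 = 3, so 3 days after Saturday is Tuesday.

Tuesday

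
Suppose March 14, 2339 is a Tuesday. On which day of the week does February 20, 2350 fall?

Monday

Day-of-year of March 14, 2339: 73.
Day-of-year of February 20, 2350: 51.
2339 has 365 days, so 365 − 73 = 292 days remain in 2339.
Full years 2340–2349: 7 common + 3 leap = 7×365 + 3×366 = 3653 days.
Total: 292 + 3653 + 51 = 3996 days.
3996 mod 7 = 6, so 6 days after Tuesday is Monday.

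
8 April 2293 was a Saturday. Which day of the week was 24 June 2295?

Monday

April 8, 2293 → April 8, 2294: 365 days.
April 8, 2294 → April 8, 2295: 365 days.
April 2295: 30 − 8 = 22 days remain.
Then May (31): 31 days.
June 1–24, 2295: 24 days.
Residual: 77 days.
Total: 807 days.
807 mod 7 = 2, so 2 days after Saturday is Monday.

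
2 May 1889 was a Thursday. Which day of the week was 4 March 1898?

Friday

Day-of-year of May 2, 1889: 122.
Day-of-year of March 4, 1898: 63.
1889 has 365 days, so 365 − 122 = 243 days remain in 1889.
Full years 1890–1897: 6 common + 2 leap = 6×365 + 2×366 = 2922 days.
Total: 243 + 2922 + 63 = 3228 days.
3228 mod 7 = 1, so 1 day after Thursday is Friday.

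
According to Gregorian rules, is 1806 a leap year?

No

1806 is not a leap year.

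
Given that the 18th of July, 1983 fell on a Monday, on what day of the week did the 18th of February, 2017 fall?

From July 18, 1983 to July 18, 2016: 33 years, of which 9 contain a Feb 29 — 24×365 + 9×366 = 12054 days.
(2000 is a leap year (divisible by 400).)
July 2016: 31 − 18 = 13 days remain.
Then August (31), September (30), October (31), November (30), December (31), January (31): 31 + 30 + 31 + 30 + 31 + 31 = 184 days.
February 1–18, 2017: 18 days (2017 is not a leap year).
Residual: 215 days.
Total: 12269 days.
12269 mod 7 = 5, so 5 days after Monday is Saturday.

Saturday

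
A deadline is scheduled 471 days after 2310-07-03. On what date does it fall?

2311-10-17

Count 471 days after July 3, 2310:
July 2310: 31 − 3 = 28 days remain.
Then 14 full months totalling 426 days.
October 1–17, 2311: 17 days.
Total: 28 + 426 + 17 = 471 days.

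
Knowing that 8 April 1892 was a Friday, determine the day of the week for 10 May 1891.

Count forward from the earlier date (May 10, 1891) to the later (April 8, 1892):
May 1891: 31 − 10 = 21 days remain.
Then 10 full months totalling 305 days.
April 1–8, 1892: 8 days.
Total: 21 + 305 + 8 = 334 days.
334 mod 7 = 5, so 5 days before Friday is Sunday.

Sunday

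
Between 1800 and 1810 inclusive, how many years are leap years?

Years divisible by 4 in [1800, 1810]: 1800, 1804, 1808.
Of these, 1800 is divisible by 100 but not 400, so not leap.
Leap years: 3 − 1 = 2.

2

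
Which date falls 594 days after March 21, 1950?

November 5, 1951

Count 594 days after March 21, 1950:
Day-of-year of March 21, 1950: 80.
Day-of-year of November 5, 1951: 309.
1950 has 365 days, so 365 − 80 = 285 days remain in 1950.
Total: 285 + 309 = 594 days.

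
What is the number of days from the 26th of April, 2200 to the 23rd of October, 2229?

10772

From April 26, 2200 to April 26, 2229: 29 years, of which 7 contain a Feb 29 — 22×365 + 7×366 = 10592 days.
April 2229: 30 − 26 = 4 days remain.
Then May (31), June (30), July (31), August (31), September (30): 31 + 30 + 31 + 31 + 30 = 153 days.
October 1–23, 2229: 23 days.
Residual: 180 days.
Total: 10772 days.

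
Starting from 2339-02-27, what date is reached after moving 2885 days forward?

2347-01-21

Count 2885 days after February 27, 2339:
From February 27, 2339 to February 27, 2346: 7 years, of which 2 contain a Feb 29 — 5×365 + 2×366 = 2557 days.
February 2346: 28 − 27 = 1 day remains (2346 is not a leap year, so February has 28 days).
Then 10 full months totalling 306 days.
January 1–21, 2347: 21 days.
Residual: 328 days.
Total: 2885 days.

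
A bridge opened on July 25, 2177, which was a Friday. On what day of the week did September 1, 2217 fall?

Monday

From July 25, 2177 to July 25, 2217: 40 years, of which 9 contain a Feb 29 — 31×365 + 9×366 = 14609 days.
(2200 is not a leap year (divisible by 100 but not 400).)
July 2217: 31 − 25 = 6 days remain.
Then August (31): 31 days.
September 1, 2217: 1 day.
Residual: 38 days.
Total: 14647 days.
14647 mod 7 = 3, so 3 days after Friday is Monday.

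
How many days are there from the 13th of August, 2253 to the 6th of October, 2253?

54

August 2253: 31 − 13 = 18 days remain.
Then September (30): 30 days.
October 1–6, 2253: 6 days.
Total: 18 + 30 + 6 = 54 days.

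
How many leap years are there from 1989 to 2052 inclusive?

Years divisible by 4: 1992, 1996, …, 2052 — 16 in all.
2000 is divisible by 400, so still leap.
No century exceptions apply. Count: 16.

16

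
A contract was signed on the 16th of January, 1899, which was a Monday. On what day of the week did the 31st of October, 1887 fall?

Count forward from the earlier date (October 31, 1887) to the later (January 16, 1899):
From October 31, 1887 to October 31, 1898: 11 years, of which 3 contain a Feb 29 — 8×365 + 3×366 = 4018 days.
October 1898: 31 − 31 = 0 days remain.
Then November (30), December (31): 30 + 31 = 61 days.
January 1–16, 1899: 16 days.
Residual: 77 days.
Total: 4095 days.
4095 is a multiple of 7, so the 31st of October, 1887 falls on the same weekday: Monday.

Monday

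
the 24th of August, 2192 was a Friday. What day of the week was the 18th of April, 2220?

Day-of-year of August 24, 2192: 237.
Day-of-year of April 18, 2220: 109.
2192 has 366 days, so 366 − 237 = 129 days remain in 2192.
Full years 2193–2219: 22 common + 5 leap = 22×365 + 5×366 = 9860 days.
Total: 129 + 9860 + 109 = 10098 days.
10098 mod 7 = 4, so 4 days after Friday is Tuesday.

Tuesday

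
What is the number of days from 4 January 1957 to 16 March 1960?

Day-of-year of January 4, 1957: 4.
Day-of-year of March 16, 1960: 76.
1957 has 365 days, so 365 − 4 = 361 days remain in 1957.
Full years: 1958: 365; 1959: 365. Sum = 730.
Total: 361 + 730 + 76 = 1167 days.

1167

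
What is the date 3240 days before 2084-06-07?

2075-07-25

Count 3240 days before June 7, 2084:
From July 25, 2075 to July 25, 2083: 8 years, of which 2 contain a Feb 29 — 6×365 + 2×366 = 2922 days.
July 2083: 31 − 25 = 6 days remain.
Then 10 full months totalling 305 days.
June 1–7, 2084: 7 days.
Residual: 318 days.
Total: 3240 days.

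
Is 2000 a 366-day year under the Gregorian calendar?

Yes

2000 is a leap year (divisible by 400).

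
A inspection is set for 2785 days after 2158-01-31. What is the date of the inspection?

2165-09-16

Count 2785 days after January 31, 2158:
From January 31, 2158 to January 31, 2165: 7 years, of which 2 contain a Feb 29 — 5×365 + 2×366 = 2557 days.
January 2165: 31 − 31 = 0 days remain.
Then February 2165 (28), March (31), April (30), May (31), June (30), July (31), August (31): 28 + 31 + 30 + 31 + 30 + 31 + 31 = 212 days.
September 1–16, 2165: 16 days.
Residual: 228 days.
Total: 2785 days.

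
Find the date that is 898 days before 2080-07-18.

2078-02-01

Count 898 days before July 18, 2080:
Day-of-year of February 1, 2078: 32.
Day-of-year of July 18, 2080: 200.
2078 has 365 days, so 365 − 32 = 333 days remain in 2078.
Full years: 2079: 365. Sum = 365.
Total: 333 + 365 + 200 = 898 days.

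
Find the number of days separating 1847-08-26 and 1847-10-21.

August 1847: 31 − 26 = 5 days remain.
Then September (30): 30 days.
October 1–21, 1847: 21 days.
Total: 5 + 30 + 21 = 56 days.

56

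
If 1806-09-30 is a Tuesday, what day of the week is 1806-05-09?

Count forward from the earlier date (May 9, 1806) to the later (September 30, 1806):
May 1806: 31 − 9 = 22 days remain.
Then June (30), July (31), August (31): 30 + 31 + 31 = 92 days.
September 1–30, 1806: 30 days.
Total: 22 + 92 + 30 = 144 days.
144 mod 7 = 4, so 4 days before Tuesday is Friday.

Friday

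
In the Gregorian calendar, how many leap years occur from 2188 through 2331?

Years divisible by 4: 2188, 2192, …, 2328 — 36 in all.
Of these, 2200, 2300 are divisible by 100 but not 400, so not leap.
Leap years: 36 − 2 = 34.

34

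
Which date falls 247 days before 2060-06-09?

2059-10-06

Count 247 days before June 9, 2060:
Day-of-year of October 6, 2059: 279.
Day-of-year of June 9, 2060: 161.
2059 has 365 days, so 365 − 279 = 86 days remain in 2059.
Total: 86 + 161 = 247 days.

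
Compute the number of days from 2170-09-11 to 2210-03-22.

Day-of-year of September 11, 2170: 254.
Day-of-year of March 22, 2210: 81.
2170 has 365 days, so 365 − 254 = 111 days remain in 2170.
Full years 2171–2209: 30 common + 9 leap = 30×365 + 9×366 = 14244 days.
Total: 111 + 14244 + 81 = 14436 days.

14436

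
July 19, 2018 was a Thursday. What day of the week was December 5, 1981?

Count forward from the earlier date (December 5, 1981) to the later (July 19, 2018):
From December 5, 1981 to December 5, 2017: 36 years, of which 9 contain a Feb 29 — 27×365 + 9×366 = 13149 days.
(2000 is a leap year (divisible by 400).)
December 2017: 31 − 5 = 26 days remain.
Then January (31), February 2018 (28), March (31), April (30), May (31), June (30): 31 + 28 + 31 + 30 + 31 + 30 = 181 days.
July 1–19, 2018: 19 days.
Residual: 226 days.
Total: 13375 days.
13375 mod 7 = 5, so 5 days before Thursday is Saturday.

Saturday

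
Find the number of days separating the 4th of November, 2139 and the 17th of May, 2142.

November 4, 2139 → November 4, 2140: 366 days (2140 is a leap year).
November 4, 2140 → November 4, 2141: 365 days.
November 2141: 30 − 4 = 26 days remain.
Then December (31), January (31), February 2142 (28), March (31), April (30): 31 + 31 + 28 + 31 + 30 = 151 days.
May 1–17, 2142: 17 days.
Residual: 194 days.
Total: 925 days.

925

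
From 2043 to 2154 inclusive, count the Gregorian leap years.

Years divisible by 4: 2044, 2048, …, 2152 — 28 in all.
Of these, 2100 is divisible by 100 but not 400, so not leap.
Leap years: 28 − 1 = 27.

27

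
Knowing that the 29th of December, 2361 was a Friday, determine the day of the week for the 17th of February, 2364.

Monday

December 29, 2361 → December 29, 2362: 365 days.
December 29, 2362 → December 29, 2363: 365 days.
December 2363: 31 − 29 = 2 days remain.
Then January (31): 31 days.
February 1–17, 2364: 17 days (2364 is a leap year).
Residual: 50 days.
Total: 780 days.
780 mod 7 = 3, so 3 days after Friday is Monday.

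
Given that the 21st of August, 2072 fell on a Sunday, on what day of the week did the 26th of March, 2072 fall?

Count forward from the earlier date (March 26, 2072) to the later (August 21, 2072):
March 2072: 31 − 26 = 5 days remain.
Then April (30), May (31), June (30), July (31): 30 + 31 + 30 + 31 = 122 days.
August 1–21, 2072: 21 days.
Total: 5 + 122 + 21 = 148 days.
148 mod 7 = 1, so 1 day before Sunday is Saturday.

Saturday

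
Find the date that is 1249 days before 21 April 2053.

19 November 2049

Count 1249 days before April 21, 2053:
Day-of-year of November 19, 2049: 323.
Day-of-year of April 21, 2053: 111.
2049 has 365 days, so 365 − 323 = 42 days remain in 2049.
Full years: 2050: 365; 2051: 365; 2052: 366. Sum = 1096.
Total: 42 + 1096 + 111 = 1249 days.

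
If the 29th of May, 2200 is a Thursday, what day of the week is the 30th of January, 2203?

May 29, 2200 → May 29, 2201: 365 days.
May 29, 2201 → May 29, 2202: 365 days.
May 2202: 31 − 29 = 2 days remain.
Then June (30), July (31), August (31), September (30), October (31), November (30), December (31): 30 + 31 + 31 + 30 + 31 + 30 + 31 = 214 days.
January 1–30, 2203: 30 days.
Residual: 246 days.
Total: 976 days.
976 mod 7 = 3, so 3 days after Thursday is Sunday.

Sunday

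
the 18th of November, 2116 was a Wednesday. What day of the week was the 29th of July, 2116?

Count forward from the earlier date (July 29, 2116) to the later (November 18, 2116):
July 2116: 31 − 29 = 2 days remain.
Then August (31), September (30), October (31): 31 + 30 + 31 = 92 days.
November 1–18, 2116: 18 days.
Total: 2 + 92 + 18 = 112 days.
112 is a multiple of 7, so the 29th of July, 2116 falls on the same weekday: Wednesday.

Wednesday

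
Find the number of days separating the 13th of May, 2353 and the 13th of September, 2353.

May 2353: 31 − 13 = 18 days remain.
Then June (30), July (31), August (31): 30 + 31 + 31 = 92 days.
September 1–13, 2353: 13 days.
Total: 18 + 92 + 13 = 123 days.

123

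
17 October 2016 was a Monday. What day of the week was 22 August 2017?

Tuesday

Day-of-year of October 17, 2016: 291.
Day-of-year of August 22, 2017: 234.
2016 has 366 days, so 366 − 291 = 75 days remain in 2016.
Total: 75 + 234 = 309 days.
309 mod 7 = 1, so 1 day after Monday is Tuesday.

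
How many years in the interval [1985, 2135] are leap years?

36

Years divisible by 4: 1988, 1992, …, 2132 — 37 in all.
Of these, 2100 is divisible by 100 but not 400, so not leap.
2000 is divisible by 400, so still leap.
Leap years: 37 − 1 = 36.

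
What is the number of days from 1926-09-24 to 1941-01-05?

Day-of-year of September 24, 1926: 267.
Day-of-year of January 5, 1941: 5.
1926 has 365 days, so 365 − 267 = 98 days remain in 1926.
Full years 1927–1940: 10 common + 4 leap = 10×365 + 4×366 = 5114 days.
Total: 98 + 5114 + 5 = 5217 days.

5217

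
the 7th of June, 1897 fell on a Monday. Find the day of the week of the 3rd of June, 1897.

Count forward from the earlier date (June 3, 1897) to the later (June 7, 1897):
Within June 1897: 7 − 3 = 4 days.
4 mod 7 = 4, so 4 days before Monday is Thursday.

Thursday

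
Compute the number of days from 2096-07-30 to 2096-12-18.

July 2096: 31 − 30 = 1 day remains.
Then August (31), September (30), October (31), November (30): 31 + 30 + 31 + 30 = 122 days.
December 1–18, 2096: 18 days.
Total: 1 + 122 + 18 = 141 days.

141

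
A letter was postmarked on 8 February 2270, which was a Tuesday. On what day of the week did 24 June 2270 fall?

Friday

February 2270: 28 − 8 = 20 days remain (2270 is not a leap year, so February has 28 days).
Then March (31), April (30), May (31): 31 + 30 + 31 = 92 days.
June 1–24, 2270: 24 days.
Total: 20 + 92 + 24 = 136 days.
136 mod 7 = 3, so 3 days after Tuesday is Friday.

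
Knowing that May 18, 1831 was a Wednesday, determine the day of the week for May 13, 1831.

Friday

Count forward from the earlier date (May 13, 1831) to the later (May 18, 1831):
Within May 1831: 18 − 13 = 5 days.
5 mod 7 = 5, so 5 days before Wednesday is Friday.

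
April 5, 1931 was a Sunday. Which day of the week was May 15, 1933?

Day-of-year of April 5, 1931: 95.
Day-of-year of May 15, 1933: 135.
1931 has 365 days, so 365 − 95 = 270 days remain in 1931.
Full years: 1932: 366. Sum = 366.
Total: 270 + 366 + 135 = 771 days.
771 mod 7 = 1, so 1 day after Sunday is Monday.

Monday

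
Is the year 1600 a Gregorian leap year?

1600 is a leap year (divisible by 400).

Yes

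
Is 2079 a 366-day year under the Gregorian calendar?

2079 is not a leap year.

No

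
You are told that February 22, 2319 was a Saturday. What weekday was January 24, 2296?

Count forward from the earlier date (January 24, 2296) to the later (February 22, 2319):
Day-of-year of January 24, 2296: 24.
Day-of-year of February 22, 2319: 53.
2296 has 366 days, so 366 − 24 = 342 days remain in 2296.
Full years 2297–2318: 18 common + 4 leap = 18×365 + 4×366 = 8034 days.
Total: 342 + 8034 + 53 = 8429 days.
8429 mod 7 = 1, so 1 day before Saturday is Friday.

Friday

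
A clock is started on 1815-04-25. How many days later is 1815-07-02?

68

April 1815: 30 − 25 = 5 days remain.
Then May (31), June (30): 31 + 30 = 61 days.
July 1–2, 1815: 2 days.
Total: 5 + 61 + 2 = 68 days.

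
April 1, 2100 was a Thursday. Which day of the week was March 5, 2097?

Count forward from the earlier date (March 5, 2097) to the later (April 1, 2100):
March 5, 2097 → March 5, 2098: 365 days.
March 5, 2098 → March 5, 2099: 365 days.
March 5, 2099 → March 5, 2100: 365 days (2100 is not a leap year (divisible by 100 but not 400)).
March 2100: 31 − 5 = 26 days remain.
April 1, 2100: 1 day.
Residual: 27 days.
Total: 1122 days.
1122 mod 7 = 2, so 2 days before Thursday is Tuesday.

Tuesday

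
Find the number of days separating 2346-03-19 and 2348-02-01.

March 19, 2346 → March 19, 2347: 365 days.
March 2347: 31 − 19 = 12 days remain.
Then 10 full months totalling 306 days.
February 1, 2348: 1 day (2348 is a leap year).
Residual: 319 days.
Total: 684 days.

684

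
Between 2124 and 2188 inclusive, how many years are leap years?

Years divisible by 4: 2124, 2128, …, 2188 — 17 in all.
No century exceptions apply. Count: 17.

17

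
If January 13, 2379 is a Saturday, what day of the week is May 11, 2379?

Friday

January 2379: 31 − 13 = 18 days remain.
Then February 2379 (28), March (31), April (30): 28 + 31 + 30 = 89 days.
May 1–11, 2379: 11 days.
Total: 18 + 89 + 11 = 118 days.
118 mod 7 = 6, so 6 days after Saturday is Friday.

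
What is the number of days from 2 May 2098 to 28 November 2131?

12262

From May 2, 2098 to May 2, 2131: 33 years, of which 7 contain a Feb 29 — 26×365 + 7×366 = 12052 days.
(2100 is not a leap year (divisible by 100 but not 400).)
May 2131: 31 − 2 = 29 days remain.
Then June (30), July (31), August (31), September (30), October (31): 30 + 31 + 31 + 30 + 31 = 153 days.
November 1–28, 2131: 28 days.
Residual: 210 days.
Total: 12262 days.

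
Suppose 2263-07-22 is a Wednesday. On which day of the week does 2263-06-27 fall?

Saturday

Count forward from the earlier date (June 27, 2263) to the later (July 22, 2263):
June 2263: 30 − 27 = 3 days remain.
July 1–22, 2263: 22 days.
Total: 3 + 22 = 25 days.
25 mod 7 = 4, so 4 days before Wednesday is Saturday.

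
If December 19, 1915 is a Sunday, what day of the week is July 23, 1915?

Friday

Count forward from the earlier date (July 23, 1915) to the later (December 19, 1915):
July 1915: 31 − 23 = 8 days remain.
Then August (31), September (30), October (31), November (30): 31 + 30 + 31 + 30 = 122 days.
December 1–19, 1915: 19 days.
Total: 8 + 122 + 19 = 149 days.
149 mod 7 = 2, so 2 days before Sunday is Friday.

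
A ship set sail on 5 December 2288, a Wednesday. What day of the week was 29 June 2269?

Count forward from the earlier date (June 29, 2269) to the later (December 5, 2288):
From June 29, 2269 to June 29, 2288: 19 years, of which 5 contain a Feb 29 — 14×365 + 5×366 = 6940 days.
June 2288: 30 − 29 = 1 day remains.
Then July (31), August (31), September (30), October (31), November (30): 31 + 31 + 30 + 31 + 30 = 153 days.
December 1–5, 2288: 5 days.
Residual: 159 days.
Total: 7099 days.
7099 mod 7 = 1, so 1 day before Wednesday is Tuesday.

Tuesday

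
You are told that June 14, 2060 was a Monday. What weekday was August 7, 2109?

Wednesday

Day-of-year of June 14, 2060: 166.
Day-of-year of August 7, 2109: 219.
2060 has 366 days, so 366 − 166 = 200 days remain in 2060.
Full years 2061–2108: 37 common + 11 leap = 37×365 + 11×366 = 17531 days.
Total: 200 + 17531 + 219 = 17950 days.
17950 mod 7 = 2, so 2 days after Monday is Wednesday.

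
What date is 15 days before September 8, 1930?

August 24, 1930

Count 15 days before September 8, 1930:
August 1930: 31 − 24 = 7 days remain.
September 1–8, 1930: 8 days.
Total: 7 + 8 = 15 days.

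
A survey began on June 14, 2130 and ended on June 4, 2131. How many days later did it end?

355

Day-of-year of June 14, 2130: 165.
Day-of-year of June 4, 2131: 155.
2130 has 365 days, so 365 − 165 = 200 days remain in 2130.
Total: 200 + 155 = 355 days.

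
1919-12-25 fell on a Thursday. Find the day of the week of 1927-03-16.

Wednesday

From December 25, 1919 to December 25, 1926: 7 years, of which 2 contain a Feb 29 — 5×365 + 2×366 = 2557 days.
December 1926: 31 − 25 = 6 days remain.
Then January (31), February 1927 (28): 31 + 28 = 59 days.
March 1–16, 1927: 16 days.
Residual: 81 days.
Total: 2638 days.
2638 mod 7 = 6, so 6 days after Thursday is Wednesday.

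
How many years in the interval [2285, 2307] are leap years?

4

Years divisible by 4 in [2285, 2307]: 2288, 2292, 2296, 2300, 2304.
Of these, 2300 is divisible by 100 but not 400, so not leap.
Leap years: 5 − 1 = 4.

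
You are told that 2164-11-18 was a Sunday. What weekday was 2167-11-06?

Friday

Day-of-year of November 18, 2164: 323.
Day-of-year of November 6, 2167: 310.
2164 has 366 days, so 366 − 323 = 43 days remain in 2164.
Full years: 2165: 365; 2166: 365. Sum = 730.
Total: 43 + 730 + 310 = 1083 days.
1083 mod 7 = 5, so 5 days after Sunday is Friday.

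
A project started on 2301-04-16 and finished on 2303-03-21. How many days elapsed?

704

Day-of-year of April 16, 2301: 106.
Day-of-year of March 21, 2303: 80.
2301 has 365 days, so 365 − 106 = 259 days remain in 2301.
Full years: 2302: 365. Sum = 365.
Total: 259 + 365 + 80 = 704 days.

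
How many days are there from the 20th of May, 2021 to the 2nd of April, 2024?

May 20, 2021 → May 20, 2022: 365 days.
May 20, 2022 → May 20, 2023: 365 days.
May 2023: 31 − 20 = 11 days remain.
Then 10 full months totalling 305 days.
April 1–2, 2024: 2 days.
Residual: 318 days.
Total: 1048 days.

1048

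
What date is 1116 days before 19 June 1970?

30 May 1967

Count 1116 days before June 19, 1970:
May 30, 1967 → May 30, 1968: 366 days (1968 is a leap year).
May 30, 1968 → May 30, 1969: 365 days.
May 30, 1969 → May 30, 1970: 365 days.
May 1970: 31 − 30 = 1 day remains.
June 1–19, 1970: 19 days.
Residual: 20 days.
Total: 1116 days.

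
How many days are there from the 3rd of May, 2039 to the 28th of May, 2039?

25

Within May 2039: 28 − 3 = 25 days.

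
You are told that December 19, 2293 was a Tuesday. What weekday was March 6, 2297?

Saturday

Day-of-year of December 19, 2293: 353.
Day-of-year of March 6, 2297: 65.
2293 has 365 days, so 365 − 353 = 12 days remain in 2293.
Full years: 2294: 365; 2295: 365; 2296: 366. Sum = 1096.
Total: 12 + 1096 + 65 = 1173 days.
1173 mod 7 = 4, so 4 days after Tuesday is Saturday.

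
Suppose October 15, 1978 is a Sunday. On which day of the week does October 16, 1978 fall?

Within October 1978: 16 − 15 = 1 day.
1 mod 7 = 1, so 1 day after Sunday is Monday.

Monday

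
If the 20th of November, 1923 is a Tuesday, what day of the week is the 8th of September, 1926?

Wednesday

November 20, 1923 → November 20, 1924: 366 days (1924 is a leap year).
November 20, 1924 → November 20, 1925: 365 days.
November 1925: 30 − 20 = 10 days remain.
Then 9 full months totalling 274 days.
September 1–8, 1926: 8 days.
Residual: 292 days.
Total: 1023 days.
1023 mod 7 = 1, so 1 day after Tuesday is Wednesday.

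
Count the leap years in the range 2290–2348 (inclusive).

14

Years divisible by 4: 2292, 2296, …, 2348 — 15 in all.
Of these, 2300 is divisible by 100 but not 400, so not leap.
Leap years: 15 − 1 = 14.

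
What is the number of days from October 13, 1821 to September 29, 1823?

October 1821: 31 − 13 = 18 days remain.
Then 22 full months totalling 669 days.
September 1–29, 1823: 29 days.
Total: 18 + 669 + 29 = 716 days.

716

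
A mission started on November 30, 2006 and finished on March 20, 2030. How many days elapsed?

8511

From November 30, 2006 to November 30, 2029: 23 years, of which 6 contain a Feb 29 — 17×365 + 6×366 = 8401 days.
November 2029: 30 − 30 = 0 days remain.
Then December (31), January (31), February 2030 (28): 31 + 31 + 28 = 90 days.
March 1–20, 2030: 20 days.
Residual: 110 days.
Total: 8511 days.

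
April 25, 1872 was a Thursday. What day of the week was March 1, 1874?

April 1872: 30 − 25 = 5 days remain.
Then 22 full months totalling 669 days.
March 1, 1874: 1 day.
Total: 5 + 669 + 1 = 675 days.
675 mod 7 = 3, so 3 days after Thursday is Sunday.

Sunday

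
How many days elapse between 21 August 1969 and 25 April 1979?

3534

Day-of-year of August 21, 1969: 233.
Day-of-year of April 25, 1979: 115.
1969 has 365 days, so 365 − 233 = 132 days remain in 1969.
Full years 1970–1978: 7 common + 2 leap = 7×365 + 2×366 = 3287 days.
Total: 132 + 3287 + 115 = 3534 days.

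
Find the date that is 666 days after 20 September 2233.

18 July 2235

Count 666 days after September 20, 2233:
Day-of-year of September 20, 2233: 263.
Day-of-year of July 18, 2235: 199.
2233 has 365 days, so 365 − 263 = 102 days remain in 2233.
Full years: 2234: 365. Sum = 365.
Total: 102 + 365 + 199 = 666 days.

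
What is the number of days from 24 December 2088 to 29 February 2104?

5544

Day-of-year of December 24, 2088: 359.
Day-of-year of February 29, 2104: 60.
2088 has 366 days, so 366 − 359 = 7 days remain in 2088.
Full years 2089–2103: 13 common + 2 leap = 13×365 + 2×366 = 5477 days.
Total: 7 + 5477 + 60 = 5544 days.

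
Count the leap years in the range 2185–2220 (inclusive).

8

Years divisible by 4 in [2185, 2220]: 2188, 2192, 2196, 2200, 2204, 2208, 2212, 2216, 2220.
Of these, 2200 is divisible by 100 but not 400, so not leap.
Leap years: 9 − 1 = 8.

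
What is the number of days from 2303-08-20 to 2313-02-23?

Day-of-year of August 20, 2303: 232.
Day-of-year of February 23, 2313: 54.
2303 has 365 days, so 365 − 232 = 133 days remain in 2303.
Full years 2304–2312: 6 common + 3 leap = 6×365 + 3×366 = 3288 days.
Total: 133 + 3288 + 54 = 3475 days.

3475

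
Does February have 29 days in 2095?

No

2095 is not a leap year.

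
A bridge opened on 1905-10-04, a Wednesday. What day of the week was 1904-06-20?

Count forward from the earlier date (June 20, 1904) to the later (October 4, 1905):
Day-of-year of June 20, 1904: 172.
Day-of-year of October 4, 1905: 277.
1904 has 366 days, so 366 − 172 = 194 days remain in 1904.
Total: 194 + 277 = 471 days.
471 mod 7 = 2, so 2 days before Wednesday is Monday.

Monday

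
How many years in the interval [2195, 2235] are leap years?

Years divisible by 4 in [2195, 2235]: 2196, 2200, 2204, 2208, 2212, 2216, 2220, 2224, 2228, 2232.
Of these, 2200 is divisible by 100 but not 400, so not leap.
Leap years: 10 − 1 = 9.

9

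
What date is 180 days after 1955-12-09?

1956-06-06

Count 180 days after December 9, 1955:
Day-of-year of December 9, 1955: 343.
Day-of-year of June 6, 1956: 158.
1955 has 365 days, so 365 − 343 = 22 days remain in 1955.
Total: 22 + 158 = 180 days.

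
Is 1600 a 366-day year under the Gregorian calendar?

1600 is a leap year (divisible by 400).

Yes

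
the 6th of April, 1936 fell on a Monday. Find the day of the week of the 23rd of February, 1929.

Count forward from the earlier date (February 23, 1929) to the later (April 6, 1936):
From February 23, 1929 to February 23, 1936: 7 years, of which 1 contains a Feb 29 — 6×365 + 1×366 = 2556 days.
February 1936: 29 − 23 = 6 days remain (1936 is a leap year, so February has 29 days).
Then March (31): 31 days.
April 1–6, 1936: 6 days.
Residual: 43 days.
Total: 2599 days.
2599 mod 7 = 2, so 2 days before Monday is Saturday.

Saturday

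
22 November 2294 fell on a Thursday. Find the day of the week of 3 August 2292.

Wednesday

Count forward from the earlier date (August 3, 2292) to the later (November 22, 2294):
August 2292: 31 − 3 = 28 days remain.
Then 26 full months totalling 791 days.
November 1–22, 2294: 22 days.
Total: 28 + 791 + 22 = 841 days.
841 mod 7 = 1, so 1 day before Thursday is Wednesday.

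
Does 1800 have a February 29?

1800 is not a leap year (divisible by 100 but not 400).

No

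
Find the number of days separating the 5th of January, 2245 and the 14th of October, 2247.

January 2245: 31 − 5 = 26 days remain.
Then 32 full months totalling 972 days.
October 1–14, 2247: 14 days.
Total: 26 + 972 + 14 = 1012 days.

1012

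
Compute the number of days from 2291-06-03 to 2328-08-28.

From June 3, 2291 to June 3, 2328: 37 years, of which 9 contain a Feb 29 — 28×365 + 9×366 = 13514 days.
(2300 is not a leap year (divisible by 100 but not 400).)
June 2328: 30 − 3 = 27 days remain.
Then July (31): 31 days.
August 1–28, 2328: 28 days.
Residual: 86 days.
Total: 13600 days.

13600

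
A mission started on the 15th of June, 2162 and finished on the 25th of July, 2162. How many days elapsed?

40

June 2162: 30 − 15 = 15 days remain.
July 1–25, 2162: 25 days.
Total: 15 + 25 = 40 days.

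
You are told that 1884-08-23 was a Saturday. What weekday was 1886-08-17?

Tuesday

August 1884: 31 − 23 = 8 days remain.
Then 23 full months totalling 699 days.
August 1–17, 1886: 17 days.
Total: 8 + 699 + 17 = 724 days.
724 mod 7 = 3, so 3 days after Saturday is Tuesday.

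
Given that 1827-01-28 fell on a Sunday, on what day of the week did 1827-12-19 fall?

January 1827: 31 − 28 = 3 days remain.
Then 10 full months totalling 303 days.
December 1–19, 1827: 19 days.
Total: 3 + 303 + 19 = 325 days.
325 mod 7 = 3, so 3 days after Sunday is Wednesday.

Wednesday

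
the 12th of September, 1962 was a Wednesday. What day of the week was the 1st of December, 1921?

Count forward from the earlier date (December 1, 1921) to the later (September 12, 1962):
Day-of-year of December 1, 1921: 335.
Day-of-year of September 12, 1962: 255.
1921 has 365 days, so 365 − 335 = 30 days remain in 1921.
Full years 1922–1961: 30 common + 10 leap = 30×365 + 10×366 = 14610 days.
Total: 30 + 14610 + 255 = 14895 days.
14895 mod 7 = 6, so 6 days before Wednesday is Thursday.

Thursday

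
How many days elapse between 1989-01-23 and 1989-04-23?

90

January 1989: 31 − 23 = 8 days remain.
Then February 1989 (28), March (31): 28 + 31 = 59 days.
April 1–23, 1989: 23 days.
Total: 8 + 59 + 23 = 90 days.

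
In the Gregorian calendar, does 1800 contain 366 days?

1800 is not a leap year (divisible by 100 but not 400).

No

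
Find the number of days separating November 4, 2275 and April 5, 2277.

November 4, 2275 → November 4, 2276: 366 days (2276 is a leap year).
November 2276: 30 − 4 = 26 days remain.
Then December (31), January (31), February 2277 (28), March (31): 31 + 31 + 28 + 31 = 121 days.
April 1–5, 2277: 5 days.
Residual: 152 days.
Total: 518 days.

518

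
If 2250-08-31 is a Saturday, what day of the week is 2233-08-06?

Tuesday

Count forward from the earlier date (August 6, 2233) to the later (August 31, 2250):
Day-of-year of August 6, 2233: 218.
Day-of-year of August 31, 2250: 243.
2233 has 365 days, so 365 − 218 = 147 days remain in 2233.
Full years 2234–2249: 12 common + 4 leap = 12×365 + 4×366 = 5844 days.
Total: 147 + 5844 + 243 = 6234 days.
6234 mod 7 = 4, so 4 days before Saturday is Tuesday.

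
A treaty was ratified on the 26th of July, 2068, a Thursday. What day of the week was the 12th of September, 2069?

Thursday

Day-of-year of July 26, 2068: 208.
Day-of-year of September 12, 2069: 255.
2068 has 366 days, so 366 − 208 = 158 days remain in 2068.
Total: 158 + 255 = 413 days.
413 is a multiple of 7, so the 12th of September, 2069 falls on the same weekday: Thursday.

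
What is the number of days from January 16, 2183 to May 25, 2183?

January 2183: 31 − 16 = 15 days remain.
Then February 2183 (28), March (31), April (30): 28 + 31 + 30 = 89 days.
May 1–25, 2183: 25 days.
Total: 15 + 89 + 25 = 129 days.

129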